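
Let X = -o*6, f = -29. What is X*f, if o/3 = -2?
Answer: -1044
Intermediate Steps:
o = -6 (o = 3*(-2) = -6)
X = 36 (X = -1*(-6)*6 = 6*6 = 36)
X*f = 36*(-29) = -1044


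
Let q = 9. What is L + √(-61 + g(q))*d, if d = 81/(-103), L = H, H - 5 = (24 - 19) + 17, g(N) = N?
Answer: 27 - 162*I*√13/103 ≈ 27.0 - 5.6709*I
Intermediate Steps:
H = 27 (H = 5 + ((24 - 19) + 17) = 5 + (5 + 17) = 5 + 22 = 27)
L = 27
d = -81/103 (d = 81*(-1/103) = -81/103 ≈ -0.78641)
L + √(-61 + g(q))*d = 27 + √(-61 + 9)*(-81/103) = 27 + √(-52)*(-81/103) = 27 + (2*I*√13)*(-81/103) = 27 - 162*I*√13/103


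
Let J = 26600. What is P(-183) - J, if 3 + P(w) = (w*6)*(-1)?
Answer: -25505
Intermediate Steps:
P(w) = -3 - 6*w (P(w) = -3 + (w*6)*(-1) = -3 + (6*w)*(-1) = -3 - 6*w)
P(-183) - J = (-3 - 6*(-183)) - 1*26600 = (-3 + 1098) - 26600 = 1095 - 26600 = -25505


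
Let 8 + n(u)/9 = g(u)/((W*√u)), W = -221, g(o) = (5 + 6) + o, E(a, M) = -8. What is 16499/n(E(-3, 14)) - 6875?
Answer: -1598856407051/225059409 - 7292558*I*√2/75019803 ≈ -7104.2 - 0.13747*I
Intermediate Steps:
g(o) = 11 + o
n(u) = -72 - 9*(11 + u)/(221*√u) (n(u) = -72 + 9*((11 + u)/((-221*√u))) = -72 + 9*((11 + u)*(-1/(221*√u))) = -72 + 9*(-(11 + u)/(221*√u)) = -72 - 9*(11 + u)/(221*√u))
16499/n(E(-3, 14)) - 6875 = 16499/((9*(-11 - 1*(-8) - 3536*I*√2)/(221*√(-8)))) - 6875 = 16499/((9*(-I*√2/4)*(-11 + 8 - 3536*I*√2)/221)) - 6875 = 16499/((9*(-I*√2/4)*(-3 - 3536*I*√2)/221)) - 6875 = 16499/((-9*I*√2*(-3 - 3536*I*√2)/884)) - 6875 = 16499*(442*I*√2/(9*(-3 - 3536*I*√2))) - 6875 = 7292558*I*√2/(9*(-3 - 3536*I*√2)) - 6875 = -6875 + 7292558*I*√2/(9*(-3 - 3536*I*√2))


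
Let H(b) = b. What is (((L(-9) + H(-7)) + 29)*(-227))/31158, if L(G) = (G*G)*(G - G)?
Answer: -2497/15579 ≈ -0.16028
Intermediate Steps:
L(G) = 0 (L(G) = G²*0 = 0)
(((L(-9) + H(-7)) + 29)*(-227))/31158 = (((0 - 7) + 29)*(-227))/31158 = ((-7 + 29)*(-227))*(1/31158) = (22*(-227))*(1/31158) = -4994*1/31158 = -2497/15579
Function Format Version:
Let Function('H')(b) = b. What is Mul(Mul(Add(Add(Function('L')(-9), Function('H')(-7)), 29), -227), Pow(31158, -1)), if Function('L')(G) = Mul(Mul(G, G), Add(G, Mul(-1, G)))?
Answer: Rational(-2497, 15579) ≈ -0.16028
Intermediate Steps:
Function('L')(G) = 0 (Function('L')(G) = Mul(Pow(G, 2), 0) = 0)
Mul(Mul(Add(Add(Function('L')(-9), Function('H')(-7)), 29), -227), Pow(31158, -1)) = Mul(Mul(Add(Add(0, -7), 29), -227), Pow(31158, -1)) = Mul(Mul(Add(-7, 29), -227), Rational(1, 31158)) = Mul(Mul(22, -227), Rational(1, 31158)) = Mul(-4994, Rational(1, 31158)) = Rational(-2497, 15579)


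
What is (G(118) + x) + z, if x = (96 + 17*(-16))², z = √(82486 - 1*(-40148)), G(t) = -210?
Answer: 30766 + 9*√1514 ≈ 31116.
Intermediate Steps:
z = 9*√1514 (z = √(82486 + 40148) = √122634 = 9*√1514 ≈ 350.19)
x = 30976 (x = (96 - 272)² = (-176)² = 30976)
(G(118) + x) + z = (-210 + 30976) + 9*√1514 = 30766 + 9*√1514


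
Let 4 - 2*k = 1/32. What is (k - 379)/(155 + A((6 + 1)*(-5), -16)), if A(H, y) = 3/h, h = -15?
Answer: -13405/5504 ≈ -2.4355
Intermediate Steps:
k = 127/64 (k = 2 - ½/32 = 2 - ½*1/32 = 2 - 1/64 = 127/64 ≈ 1.9844)
A(H, y) = -⅕ (A(H, y) = 3/(-15) = 3*(-1/15) = -⅕)
(k - 379)/(155 + A((6 + 1)*(-5), -16)) = (127/64 - 379)/(155 - ⅕) = -24129/(64*774/5) = -24129/64*5/774 = -13405/5504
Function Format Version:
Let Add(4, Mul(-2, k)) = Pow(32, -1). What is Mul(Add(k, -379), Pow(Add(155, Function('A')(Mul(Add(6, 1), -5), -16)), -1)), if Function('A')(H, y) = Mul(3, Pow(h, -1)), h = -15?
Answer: Rational(-13405, 5504) ≈ -2.4355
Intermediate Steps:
k = Rational(127, 64) (k = Add(2, Mul(Rational(-1, 2), Pow(32, -1))) = Add(2, Mul(Rational(-1, 2), Rational(1, 32))) = Add(2, Rational(-1, 64)) = Rational(127, 64) ≈ 1.9844)
Function('A')(H, y) = Rational(-1, 5) (Function('A')(H, y) = Mul(3, Pow(-15, -1)) = Mul(3, Rational(-1, 15)) = Rational(-1, 5))
Mul(Add(k, -379), Pow(Add(155, Function('A')(Mul(Add(6, 1), -5), -16)), -1)) = Mul(Add(Rational(127, 64), -379), Pow(Add(155, Rational(-1, 5)), -1)) = Mul(Rational(-24129, 64), Pow(Rational(774, 5), -1)) = Mul(Rational(-24129, 64), Rational(5, 774)) = Rational(-13405, 5504)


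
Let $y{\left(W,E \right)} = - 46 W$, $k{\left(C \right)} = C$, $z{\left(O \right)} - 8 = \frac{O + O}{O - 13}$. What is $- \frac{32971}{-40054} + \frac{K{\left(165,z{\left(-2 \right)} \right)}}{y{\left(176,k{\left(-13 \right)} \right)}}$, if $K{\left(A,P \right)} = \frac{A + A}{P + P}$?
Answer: $\frac{1500026597}{1827744128} \approx 0.8207$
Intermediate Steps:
$z{\left(O \right)} = 8 + \frac{2 O}{-13 + O}$ ($z{\left(O \right)} = 8 + \frac{O + O}{O - 13} = 8 + \frac{2 O}{-13 + O}$)
$K{\left(A,P \right)} = \frac{A}{P}$ ($K{\left(A,P \right)} = \frac{2 A}{2 P} = 2 A \frac{1}{2 P} = \frac{A}{P}$)
$- \frac{32971}{-40054} + \frac{K{\left(165,z{\left(-2 \right)} \right)}}{y{\left(176,k{\left(-13 \right)} \right)}} = - \frac{32971}{-40054} + \frac{165 \frac{1}{2 \frac{1}{-13 - 2} \left(-52 + 5 \left(-2\right)\right)}}{\left(-46\right) 176} = \left(-32971\right) \left(- \frac{1}{40054}\right) + \frac{165 \frac{1}{2 \frac{1}{-15} \left(-52 - 10\right)}}{-8096} = \frac{32971}{40054} + \frac{165}{2 \left(- \frac{1}{15}\right) \left(-62\right)} \left(- \frac{1}{8096}\right) = \frac{32971}{40054} + \frac{165}{\frac{124}{15}} \left(- \frac{1}{8096}\right) = \frac{32971}{40054} + 165 \cdot \frac{15}{124} \left(- \frac{1}{8096}\right) = \frac{32971}{40054} + \frac{2475}{124} \left(- \frac{1}{8096}\right) = \frac{32971}{40054} - \frac{225}{91264} = \frac{1500026597}{1827744128}$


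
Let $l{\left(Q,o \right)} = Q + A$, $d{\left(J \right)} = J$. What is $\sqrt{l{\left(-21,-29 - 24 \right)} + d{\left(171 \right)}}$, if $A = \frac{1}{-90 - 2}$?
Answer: $\frac{\sqrt{317377}}{46} \approx 12.247$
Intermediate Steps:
$A = - \frac{1}{92}$ ($A = \frac{1}{-90 + \left(-71 + 69\right)} = \frac{1}{-90 - 2} = \frac{1}{-92} = - \frac{1}{92} \approx -0.01087$)
$l{\left(Q,o \right)} = - \frac{1}{92} + Q$ ($l{\left(Q,o \right)} = Q - \frac{1}{92} = - \frac{1}{92} + Q$)
$\sqrt{l{\left(-21,-29 - 24 \right)} + d{\left(171 \right)}} = \sqrt{\left(- \frac{1}{92} - 21\right) + 171} = \sqrt{- \frac{1933}{92} + 171} = \sqrt{\frac{13799}{92}} = \frac{\sqrt{317377}}{46}$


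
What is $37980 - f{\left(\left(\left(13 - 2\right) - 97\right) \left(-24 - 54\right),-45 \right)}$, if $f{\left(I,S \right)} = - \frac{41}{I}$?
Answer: $\frac{254769881}{6708} \approx 37980.0$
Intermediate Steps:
$37980 - f{\left(\left(\left(13 - 2\right) - 97\right) \left(-24 - 54\right),-45 \right)} = 37980 - - \frac{41}{\left(\left(13 - 2\right) - 97\right) \left(-24 - 54\right)} = 37980 - - \frac{41}{\left(11 - 97\right) \left(-78\right)} = 37980 - - \frac{41}{\left(-86\right) \left(-78\right)} = 37980 - - \frac{41}{6708} = 37980 + \frac{41}{6708} = \frac{254769881}{6708}$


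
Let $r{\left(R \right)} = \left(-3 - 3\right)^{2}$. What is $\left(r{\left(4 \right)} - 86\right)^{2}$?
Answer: $2500$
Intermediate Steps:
$r{\left(R \right)} = 36$ ($r{\left(R \right)} = \left(-6\right)^{2} = 36$)
$\left(r{\left(4 \right)} - 86\right)^{2} = \left(36 - 86\right)^{2} = \left(-50\right)^{2} = 2500$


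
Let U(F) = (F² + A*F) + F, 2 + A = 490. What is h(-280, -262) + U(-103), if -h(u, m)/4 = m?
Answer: -38710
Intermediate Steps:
A = 488 (A = -2 + 490 = 488)
h(u, m) = -4*m
U(F) = F² + 489*F (U(F) = (F² + 488*F) + F = F² + 489*F)
h(-280, -262) + U(-103) = -4*(-262) - 103*(489 - 103) = 1048 - 103*386 = 1048 - 39758 = -38710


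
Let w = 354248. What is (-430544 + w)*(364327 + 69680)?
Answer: -33112998072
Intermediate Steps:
(-430544 + w)*(364327 + 69680) = (-430544 + 354248)*(364327 + 69680) = -76296*434007 = -33112998072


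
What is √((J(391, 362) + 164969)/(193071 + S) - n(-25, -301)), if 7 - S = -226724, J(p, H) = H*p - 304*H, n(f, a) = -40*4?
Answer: √28279870632966/419802 ≈ 12.668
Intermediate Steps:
n(f, a) = -160
J(p, H) = -304*H + H*p
S = 226731 (S = 7 - 1*(-226724) = 7 + 226724 = 226731)
√((J(391, 362) + 164969)/(193071 + S) - n(-25, -301)) = √((362*(-304 + 391) + 164969)/(193071 + 226731) - 1*(-160)) = √((362*87 + 164969)/419802 + 160) = √((31494 + 164969)*(1/419802) + 160) = √(196463*(1/419802) + 160) = √(196463/419802 + 160) = √(67364783/419802) = √28279870632966/419802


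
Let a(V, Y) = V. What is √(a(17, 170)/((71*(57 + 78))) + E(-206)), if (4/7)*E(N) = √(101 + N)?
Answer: √(72420 + 71456175*I*√105)/6390 ≈ 2.9945 + 2.9942*I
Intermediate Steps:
E(N) = 7*√(101 + N)/4
√(a(17, 170)/((71*(57 + 78))) + E(-206)) = √(17/((71*(57 + 78))) + 7*√(101 - 206)/4) = √(17/((71*135)) + 7*√(-105)/4) = √(17/9585 + 7*(I*√105)/4) = √(17*(1/9585) + 7*I*√105/4) = √(17/9585 + 7*I*√105/4)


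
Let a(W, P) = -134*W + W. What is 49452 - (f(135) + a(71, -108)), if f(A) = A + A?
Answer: 58625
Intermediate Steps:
f(A) = 2*A
a(W, P) = -133*W
49452 - (f(135) + a(71, -108)) = 49452 - (2*135 - 133*71) = 49452 - (270 - 9443) = 49452 - 1*(-9173) = 49452 + 9173 = 58625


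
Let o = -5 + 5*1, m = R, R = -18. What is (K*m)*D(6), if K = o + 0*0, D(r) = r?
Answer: 0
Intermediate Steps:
m = -18
o = 0 (o = -5 + 5 = 0)
K = 0 (K = 0 + 0*0 = 0 + 0 = 0)
(K*m)*D(6) = (0*(-18))*6 = 0*6 = 0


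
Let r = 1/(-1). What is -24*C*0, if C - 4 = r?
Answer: 0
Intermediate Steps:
r = -1
C = 3 (C = 4 - 1 = 3)
-24*C*0 = -24*3*0 = -72*0 = 0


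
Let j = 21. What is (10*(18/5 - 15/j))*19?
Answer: 3838/7 ≈ 548.29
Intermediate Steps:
(10*(18/5 - 15/j))*19 = (10*(18/5 - 15/21))*19 = (10*(18*(⅕) - 15*1/21))*19 = (10*(18/5 - 5/7))*19 = (10*(101/35))*19 = (202/7)*19 = 3838/7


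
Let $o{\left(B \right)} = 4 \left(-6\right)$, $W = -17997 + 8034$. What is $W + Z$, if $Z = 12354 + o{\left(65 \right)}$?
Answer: $2367$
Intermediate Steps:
$W = -9963$
$o{\left(B \right)} = -24$
$Z = 12330$ ($Z = 12354 - 24 = 12330$)
$W + Z = -9963 + 12330 = 2367$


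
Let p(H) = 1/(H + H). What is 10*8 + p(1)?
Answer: 161/2 ≈ 80.500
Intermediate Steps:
p(H) = 1/(2*H)
10*8 + p(1) = 10*8 + (1/2)/1 = 80 + (1/2)*1 = 80 + 1/2 = 161/2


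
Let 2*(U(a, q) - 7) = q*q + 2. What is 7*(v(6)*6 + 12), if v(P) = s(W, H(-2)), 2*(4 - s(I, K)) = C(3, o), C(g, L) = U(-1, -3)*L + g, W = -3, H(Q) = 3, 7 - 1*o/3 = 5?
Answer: -1386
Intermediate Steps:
o = 6 (o = 21 - 3*5 = 21 - 15 = 6)
U(a, q) = 8 + q**2/2 (U(a, q) = 7 + (q*q + 2)/2 = 7 + (q**2 + 2)/2 = 7 + (2 + q**2)/2 = 7 + (1 + q**2/2) = 8 + q**2/2)
C(g, L) = g + 25*L/2 (C(g, L) = (8 + (1/2)*(-3)**2)*L + g = (8 + (1/2)*9)*L + g = (8 + 9/2)*L + g = 25*L/2 + g = g + 25*L/2)
s(I, K) = -35 (s(I, K) = 4 - (3 + (25/2)*6)/2 = 4 - (3 + 75)/2 = 4 - 1/2*78 = 4 - 39 = -35)
v(P) = -35
7*(v(6)*6 + 12) = 7*(-35*6 + 12) = 7*(-210 + 12) = 7*(-198) = -1386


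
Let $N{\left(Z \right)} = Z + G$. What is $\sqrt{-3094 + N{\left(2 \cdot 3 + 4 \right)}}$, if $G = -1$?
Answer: $i \sqrt{3085} \approx 55.543 i$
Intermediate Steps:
$N{\left(Z \right)} = -1 + Z$ ($N{\left(Z \right)} = Z - 1 = -1 + Z$)
$\sqrt{-3094 + N{\left(2 \cdot 3 + 4 \right)}} = \sqrt{-3094 + \left(-1 + \left(2 \cdot 3 + 4\right)\right)} = \sqrt{-3094 + \left(-1 + \left(6 + 4\right)\right)} = \sqrt{-3094 + \left(-1 + 10\right)} = \sqrt{-3094 + 9} = \sqrt{-3085} = i \sqrt{3085}$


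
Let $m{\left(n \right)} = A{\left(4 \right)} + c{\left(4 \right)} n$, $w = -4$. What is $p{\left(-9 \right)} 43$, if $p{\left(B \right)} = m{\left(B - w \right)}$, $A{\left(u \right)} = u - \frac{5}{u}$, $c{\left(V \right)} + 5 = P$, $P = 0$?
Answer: $\frac{4773}{4} \approx 1193.3$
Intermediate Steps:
$c{\left(V \right)} = -5$ ($c{\left(V \right)} = -5 + 0 = -5$)
$m{\left(n \right)} = \frac{11}{4} - 5 n$ ($m{\left(n \right)} = \left(4 - \frac{5}{4}\right) - 5 n = \frac{11}{4} - 5 n$)
$p{\left(B \right)} = - \frac{69}{4} - 5 B$ ($p{\left(B \right)} = \frac{11}{4} - 5 \left(B - -4\right) = \frac{11}{4} - 5 \left(B + 4\right) = \frac{11}{4} - 5 \left(4 + B\right) = \frac{11}{4} - \left(20 + 5 B\right) = - \frac{69}{4} - 5 B$)
$p{\left(-9 \right)} 43 = \left(- \frac{69}{4} - -45\right) 43 = \left(- \frac{69}{4} + 45\right) 43 = \frac{111}{4} \cdot 43 = \frac{4773}{4}$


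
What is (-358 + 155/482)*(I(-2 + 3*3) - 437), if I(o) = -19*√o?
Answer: 75339237/482 + 3275619*√7/482 ≈ 1.7429e+5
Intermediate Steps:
(-358 + 155/482)*(I(-2 + 3*3) - 437) = (-358 + 155/482)*(-19*√(-2 + 3*3) - 437) = (-358 + 155*(1/482))*(-19*√(-2 + 9) - 437) = (-358 + 155/482)*(-19*√7 - 437) = -172401*(-437 - 19*√7)/482 = 75339237/482 + 3275619*√7/482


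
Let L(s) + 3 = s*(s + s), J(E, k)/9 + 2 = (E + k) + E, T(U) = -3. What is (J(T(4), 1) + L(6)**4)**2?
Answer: 513795518375364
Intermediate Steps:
J(E, k) = -18 + 9*k + 18*E (J(E, k) = -18 + 9*((E + k) + E) = -18 + 9*(k + 2*E) = -18 + (9*k + 18*E) = -18 + 9*k + 18*E)
L(s) = -3 + 2*s**2 (L(s) = -3 + s*(s + s) = -3 + s*(2*s) = -3 + 2*s**2)
(J(T(4), 1) + L(6)**4)**2 = ((-18 + 9*1 + 18*(-3)) + (-3 + 2*6**2)**4)**2 = ((-18 + 9 - 54) + (-3 + 2*36)**4)**2 = (-63 + (-3 + 72)**4)**2 = (-63 + 69**4)**2 = (-63 + 22667121)**2 = 22667058**2 = 513795518375364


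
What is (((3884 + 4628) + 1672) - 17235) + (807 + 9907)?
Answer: 3663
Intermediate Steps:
(((3884 + 4628) + 1672) - 17235) + (807 + 9907) = ((8512 + 1672) - 17235) + 10714 = (10184 - 17235) + 10714 = -7051 + 10714 = 3663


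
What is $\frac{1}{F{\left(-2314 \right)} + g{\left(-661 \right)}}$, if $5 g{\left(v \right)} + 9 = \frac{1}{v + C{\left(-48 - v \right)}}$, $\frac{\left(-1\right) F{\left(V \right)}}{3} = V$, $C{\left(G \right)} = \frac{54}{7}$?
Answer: $\frac{22865}{158687666} \approx 0.00014409$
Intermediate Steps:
$C{\left(G \right)} = \frac{54}{7}$ ($C{\left(G \right)} = 54 \cdot \frac{1}{7} = \frac{54}{7}$)
$F{\left(V \right)} = - 3 V$
$g{\left(v \right)} = - \frac{9}{5} + \frac{1}{5 \left(\frac{54}{7} + v\right)}$ ($g{\left(v \right)} = - \frac{9}{5} + \frac{1}{5 \left(v + \frac{54}{7}\right)} = - \frac{9}{5} + \frac{1}{5 \left(\frac{54}{7} + v\right)}$)
$\frac{1}{F{\left(-2314 \right)} + g{\left(-661 \right)}} = \frac{1}{\left(-3\right) \left(-2314\right) + \frac{-479 - -41643}{5 \left(54 + 7 \left(-661\right)\right)}} = \frac{1}{6942 + \frac{-479 + 41643}{5 \left(54 - 4627\right)}} = \frac{1}{6942 + \frac{1}{5} \frac{1}{-4573} \cdot 41164} = \frac{1}{6942 + \frac{1}{5} \left(- \frac{1}{4573}\right) 41164} = \frac{1}{6942 - \frac{41164}{22865}} = \frac{1}{\frac{158687666}{22865}} = \frac{22865}{158687666}$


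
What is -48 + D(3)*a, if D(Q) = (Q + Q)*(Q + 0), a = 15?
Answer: 222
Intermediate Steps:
D(Q) = 2*Q² (D(Q) = (2*Q)*Q = 2*Q²)
-48 + D(3)*a = -48 + (2*3²)*15 = -48 + (2*9)*15 = -48 + 18*15 = -48 + 270 = 222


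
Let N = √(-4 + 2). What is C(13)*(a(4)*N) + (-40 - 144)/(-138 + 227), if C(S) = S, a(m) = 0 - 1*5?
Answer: -184/89 - 65*I*√2 ≈ -2.0674 - 91.924*I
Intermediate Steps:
a(m) = -5 (a(m) = 0 - 5 = -5)
N = I*√2 (N = √(-2) = I*√2 ≈ 1.4142*I)
C(13)*(a(4)*N) + (-40 - 144)/(-138 + 227) = 13*(-5*I*√2) + (-40 - 144)/(-138 + 227) = 13*(-5*I*√2) - 184/89 = -65*I*√2 - 184*1/89 = -65*I*√2 - 184/89 = -184/89 - 65*I*√2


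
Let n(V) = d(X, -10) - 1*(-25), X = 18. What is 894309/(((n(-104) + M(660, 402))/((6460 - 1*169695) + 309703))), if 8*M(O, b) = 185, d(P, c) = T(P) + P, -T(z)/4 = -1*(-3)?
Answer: 1047901204896/433 ≈ 2.4201e+9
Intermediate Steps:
T(z) = -12 (T(z) = -(-4)*(-3) = -4*3 = -12)
d(P, c) = -12 + P
M(O, b) = 185/8 (M(O, b) = (1/8)*185 = 185/8)
n(V) = 31 (n(V) = (-12 + 18) - 1*(-25) = 6 + 25 = 31)
894309/(((n(-104) + M(660, 402))/((6460 - 1*169695) + 309703))) = 894309/(((31 + 185/8)/((6460 - 1*169695) + 309703))) = 894309/((433/(8*((6460 - 169695) + 309703)))) = 894309/((433/(8*(-163235 + 309703)))) = 894309/(((433/8)/146468)) = 894309/(((433/8)*(1/146468))) = 894309/(433/1171744) = 894309*(1171744/433) = 1047901204896/433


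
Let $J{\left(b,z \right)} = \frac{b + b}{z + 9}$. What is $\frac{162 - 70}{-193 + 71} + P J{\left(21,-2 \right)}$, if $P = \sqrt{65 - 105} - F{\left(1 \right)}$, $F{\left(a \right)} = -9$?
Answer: $\frac{3248}{61} + 12 i \sqrt{10} \approx 53.246 + 37.947 i$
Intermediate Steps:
$P = 9 + 2 i \sqrt{10}$ ($P = \sqrt{65 - 105} - -9 = \sqrt{-40} + 9 = 2 i \sqrt{10} + 9 = 9 + 2 i \sqrt{10} \approx 9.0 + 6.3246 i$)
$J{\left(b,z \right)} = \frac{2 b}{9 + z}$
$\frac{162 - 70}{-193 + 71} + P J{\left(21,-2 \right)} = \frac{162 - 70}{-193 + 71} + \left(9 + 2 i \sqrt{10}\right) 2 \cdot 21 \frac{1}{9 - 2} = \frac{92}{-122} + \left(9 + 2 i \sqrt{10}\right) 2 \cdot 21 \cdot \frac{1}{7} = 92 \left(- \frac{1}{122}\right) + \left(9 + 2 i \sqrt{10}\right) 2 \cdot 21 \cdot \frac{1}{7} = - \frac{46}{61} + \left(9 + 2 i \sqrt{10}\right) 6 = - \frac{46}{61} + \left(54 + 12 i \sqrt{10}\right) = \frac{3248}{61} + 12 i \sqrt{10}$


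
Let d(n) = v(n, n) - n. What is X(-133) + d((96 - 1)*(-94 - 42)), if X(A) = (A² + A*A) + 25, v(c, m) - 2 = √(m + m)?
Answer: 48325 + 4*I*√1615 ≈ 48325.0 + 160.75*I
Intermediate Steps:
v(c, m) = 2 + √2*√m (v(c, m) = 2 + √(m + m) = 2 + √(2*m) = 2 + √2*√m)
X(A) = 25 + 2*A² (X(A) = (A² + A²) + 25 = 2*A² + 25 = 25 + 2*A²)
d(n) = 2 - n + √2*√n (d(n) = (2 + √2*√n) - n = 2 - n + √2*√n)
X(-133) + d((96 - 1)*(-94 - 42)) = (25 + 2*(-133)²) + (2 - (96 - 1)*(-94 - 42) + √2*√((96 - 1)*(-94 - 42))) = (25 + 2*17689) + (2 - 95*(-136) + √2*√(95*(-136))) = (25 + 35378) + (2 - 1*(-12920) + √2*√(-12920)) = 35403 + (2 + 12920 + √2*(2*I*√3230)) = 35403 + (2 + 12920 + 4*I*√1615) = 35403 + (12922 + 4*I*√1615) = 48325 + 4*I*√1615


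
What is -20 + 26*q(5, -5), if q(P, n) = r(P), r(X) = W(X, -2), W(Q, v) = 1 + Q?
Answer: 136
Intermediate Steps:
r(X) = 1 + X
q(P, n) = 1 + P
-20 + 26*q(5, -5) = -20 + 26*(1 + 5) = -20 + 26*6 = -20 + 156 = 136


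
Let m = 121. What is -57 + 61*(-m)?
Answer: -7438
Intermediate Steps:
-57 + 61*(-m) = -57 + 61*(-1*121) = -57 + 61*(-121) = -57 - 7381 = -7438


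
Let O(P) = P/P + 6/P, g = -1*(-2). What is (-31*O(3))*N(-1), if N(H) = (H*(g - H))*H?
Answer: -279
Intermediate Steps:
g = 2
O(P) = 1 + 6/P
N(H) = H²*(2 - H) (N(H) = (H*(2 - H))*H = H²*(2 - H))
(-31*O(3))*N(-1) = (-31*(6 + 3)/3)*((-1)²*(2 - 1*(-1))) = (-31*9/3)*(1*(2 + 1)) = (-31*3)*(1*3) = -93*3 = -279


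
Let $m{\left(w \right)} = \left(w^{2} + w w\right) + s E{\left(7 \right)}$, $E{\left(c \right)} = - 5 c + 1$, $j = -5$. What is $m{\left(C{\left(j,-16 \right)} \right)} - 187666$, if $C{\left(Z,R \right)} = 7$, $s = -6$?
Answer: $-187364$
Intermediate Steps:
$E{\left(c \right)} = 1 - 5 c$
$m{\left(w \right)} = 204 + 2 w^{2}$ ($m{\left(w \right)} = \left(w^{2} + w w\right) - 6 \left(1 - 35\right) = \left(w^{2} + w^{2}\right) - 6 \left(1 - 35\right) = 2 w^{2} - -204 = 2 w^{2} + 204 = 204 + 2 w^{2}$)
$m{\left(C{\left(j,-16 \right)} \right)} - 187666 = \left(204 + 2 \cdot 7^{2}\right) - 187666 = \left(204 + 2 \cdot 49\right) + \left(-239457 + 51791\right) = \left(204 + 98\right) - 187666 = 302 - 187666 = -187364$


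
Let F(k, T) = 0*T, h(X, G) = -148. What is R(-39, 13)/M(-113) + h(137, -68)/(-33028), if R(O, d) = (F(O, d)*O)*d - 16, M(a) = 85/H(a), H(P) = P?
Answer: 14931801/701845 ≈ 21.275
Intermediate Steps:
F(k, T) = 0
M(a) = 85/a
R(O, d) = -16 (R(O, d) = (0*O)*d - 16 = 0*d - 16 = 0 - 16 = -16)
R(-39, 13)/M(-113) + h(137, -68)/(-33028) = -16/(85/(-113)) - 148/(-33028) = -16/(85*(-1/113)) - 148*(-1/33028) = -16/(-85/113) + 37/8257 = -16*(-113/85) + 37/8257 = 1808/85 + 37/8257 = 14931801/701845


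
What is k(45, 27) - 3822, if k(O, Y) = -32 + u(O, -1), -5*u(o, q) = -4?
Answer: -19266/5 ≈ -3853.2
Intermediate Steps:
u(o, q) = ⅘ (u(o, q) = -⅕*(-4) = ⅘)
k(O, Y) = -156/5 (k(O, Y) = -32 + ⅘ = -156/5)
k(45, 27) - 3822 = -156/5 - 3822 = -19266/5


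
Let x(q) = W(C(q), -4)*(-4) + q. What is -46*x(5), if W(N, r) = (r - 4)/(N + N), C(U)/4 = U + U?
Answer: -1242/5 ≈ -248.40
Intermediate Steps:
C(U) = 8*U (C(U) = 4*(U + U) = 4*(2*U) = 8*U)
W(N, r) = (-4 + r)/(2*N) (W(N, r) = (-4 + r)/((2*N)) = (-4 + r)*(1/(2*N)) = (-4 + r)/(2*N))
x(q) = q + 2/q (x(q) = ((-4 - 4)/(2*((8*q))))*(-4) + q = ((½)*(1/(8*q))*(-8))*(-4) + q = -1/(2*q)*(-4) + q = 2/q + q = q + 2/q)
-46*x(5) = -46*(5 + 2/5) = -46*(5 + 2*(⅕)) = -46*(5 + ⅖) = -46*27/5 = -1242/5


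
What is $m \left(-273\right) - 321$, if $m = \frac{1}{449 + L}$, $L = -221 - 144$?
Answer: $- \frac{1297}{4} \approx -324.25$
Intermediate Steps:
$L = -365$
$m = \frac{1}{84}$ ($m = \frac{1}{449 - 365} = \frac{1}{84} \approx 0.011905$)
$m \left(-273\right) - 321 = \frac{1}{84} \left(-273\right) - 321 = - \frac{13}{4} - 321 = - \frac{1297}{4}$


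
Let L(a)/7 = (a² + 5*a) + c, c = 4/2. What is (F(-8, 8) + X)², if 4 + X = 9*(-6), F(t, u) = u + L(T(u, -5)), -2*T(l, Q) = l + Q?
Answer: 84681/16 ≈ 5292.6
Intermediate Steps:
c = 2 (c = 4*(½) = 2)
T(l, Q) = -Q/2 - l/2 (T(l, Q) = -(l + Q)/2 = -(Q + l)/2 = -Q/2 - l/2)
L(a) = 14 + 7*a² + 35*a (L(a) = 7*((a² + 5*a) + 2) = 7*(2 + a² + 5*a) = 14 + 7*a² + 35*a)
F(t, u) = 203/2 + 7*(5/2 - u/2)² - 33*u/2 (F(t, u) = u + (14 + 7*(-½*(-5) - u/2)² + 35*(-½*(-5) - u/2)) = u + (14 + 7*(5/2 - u/2)² + 35*(5/2 - u/2)) = u + (14 + 7*(5/2 - u/2)² + (175/2 - 35*u/2)) = u + (203/2 + 7*(5/2 - u/2)² - 35*u/2) = 203/2 + 7*(5/2 - u/2)² - 33*u/2)
X = -58 (X = -4 + 9*(-6) = -4 - 54 = -58)
(F(-8, 8) + X)² = ((581/4 - 34*8 + (7/4)*8²) - 58)² = ((581/4 - 272 + (7/4)*64) - 58)² = ((581/4 - 272 + 112) - 58)² = (-59/4 - 58)² = (-291/4)² = 84681/16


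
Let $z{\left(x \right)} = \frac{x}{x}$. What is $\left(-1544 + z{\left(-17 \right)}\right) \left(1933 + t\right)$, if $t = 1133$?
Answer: $-4730838$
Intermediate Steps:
$z{\left(x \right)} = 1$
$\left(-1544 + z{\left(-17 \right)}\right) \left(1933 + t\right) = \left(-1544 + 1\right) \left(1933 + 1133\right) = \left(-1543\right) 3066 = -4730838$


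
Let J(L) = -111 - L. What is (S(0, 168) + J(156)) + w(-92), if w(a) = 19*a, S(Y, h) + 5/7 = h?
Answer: -12934/7 ≈ -1847.7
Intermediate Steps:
S(Y, h) = -5/7 + h
(S(0, 168) + J(156)) + w(-92) = ((-5/7 + 168) + (-111 - 1*156)) + 19*(-92) = (1171/7 + (-111 - 156)) - 1748 = (1171/7 - 267) - 1748 = -698/7 - 1748 = -12934/7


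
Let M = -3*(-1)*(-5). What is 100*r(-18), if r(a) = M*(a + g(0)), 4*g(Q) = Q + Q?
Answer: 27000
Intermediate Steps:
g(Q) = Q/2 (g(Q) = (Q + Q)/4 = (2*Q)/4 = Q/2)
M = -15 (M = 3*(-5) = -15)
r(a) = -15*a (r(a) = -15*(a + (1/2)*0) = -15*(a + 0) = -15*a)
100*r(-18) = 100*(-15*(-18)) = 100*270 = 27000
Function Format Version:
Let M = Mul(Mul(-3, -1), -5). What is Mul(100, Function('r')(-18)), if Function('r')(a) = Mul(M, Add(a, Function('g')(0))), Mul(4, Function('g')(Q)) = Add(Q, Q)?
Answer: 27000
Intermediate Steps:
Function('g')(Q) = Mul(Rational(1, 2), Q) (Function('g')(Q) = Mul(Rational(1, 4), Add(Q, Q)) = Mul(Rational(1, 4), Mul(2, Q)) = Mul(Rational(1, 2), Q))
M = -15 (M = Mul(3, -5) = -15)
Function('r')(a) = Mul(-15, a) (Function('r')(a) = Mul(-15, Add(a, Mul(Rational(1, 2), 0))) = Mul(-15, Add(a, 0)) = Mul(-15, a))
Mul(100, Function('r')(-18)) = Mul(100, Mul(-15, -18)) = Mul(100, 270) = 27000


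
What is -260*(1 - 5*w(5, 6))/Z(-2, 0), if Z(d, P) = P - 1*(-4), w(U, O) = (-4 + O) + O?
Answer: 2535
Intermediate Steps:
w(U, O) = -4 + 2*O
Z(d, P) = 4 + P (Z(d, P) = P + 4 = 4 + P)
-260*(1 - 5*w(5, 6))/Z(-2, 0) = -260*(1 - 5*(-4 + 2*6))/(4 + 0) = -260*(1 - 5*(-4 + 12))/4 = -260*(1 - 5*8)/4 = -260*(1 - 40)/4 = -(-10140)/4 = -260*(-39/4) = 2535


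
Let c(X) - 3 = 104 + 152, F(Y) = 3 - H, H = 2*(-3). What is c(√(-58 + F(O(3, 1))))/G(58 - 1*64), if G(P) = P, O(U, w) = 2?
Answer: -259/6 ≈ -43.167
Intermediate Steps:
H = -6
F(Y) = 9 (F(Y) = 3 - 1*(-6) = 3 + 6 = 9)
c(X) = 259 (c(X) = 3 + (104 + 152) = 3 + 256 = 259)
c(√(-58 + F(O(3, 1))))/G(58 - 1*64) = 259/(58 - 1*64) = 259/(58 - 64) = 259/(-6) = 259*(-⅙) = -259/6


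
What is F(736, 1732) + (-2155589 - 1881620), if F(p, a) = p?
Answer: -4036473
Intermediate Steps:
F(736, 1732) + (-2155589 - 1881620) = 736 + (-2155589 - 1881620) = 736 - 4037209 = -4036473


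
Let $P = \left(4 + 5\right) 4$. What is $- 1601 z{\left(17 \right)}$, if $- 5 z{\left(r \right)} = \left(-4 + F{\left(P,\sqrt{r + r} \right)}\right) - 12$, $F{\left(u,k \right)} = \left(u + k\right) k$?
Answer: $\frac{28818}{5} + \frac{57636 \sqrt{34}}{5} \approx 72978.0$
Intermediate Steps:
$P = 36$ ($P = 9 \cdot 4 = 36$)
$F{\left(u,k \right)} = k \left(k + u\right)$ ($F{\left(u,k \right)} = \left(k + u\right) k = k \left(k + u\right)$)
$z{\left(r \right)} = \frac{16}{5} - \frac{\sqrt{2} \sqrt{r} \left(36 + \sqrt{2} \sqrt{r}\right)}{5}$ ($z{\left(r \right)} = - \frac{\left(-4 + \sqrt{r + r} \left(\sqrt{r + r} + 36\right)\right) - 12}{5} = - \frac{\left(-4 + \sqrt{2 r} \left(\sqrt{2 r} + 36\right)\right) - 12}{5} = - \frac{\left(-4 + \sqrt{2} \sqrt{r} \left(\sqrt{2} \sqrt{r} + 36\right)\right) - 12}{5} = - \frac{\left(-4 + \sqrt{2} \sqrt{r} \left(36 + \sqrt{2} \sqrt{r}\right)\right) - 12}{5} = - \frac{-16 + \sqrt{2} \sqrt{r} \left(36 + \sqrt{2} \sqrt{r}\right)}{5} = \frac{16}{5} - \frac{\sqrt{2} \sqrt{r} \left(36 + \sqrt{2} \sqrt{r}\right)}{5}$)
$- 1601 z{\left(17 \right)} = - 1601 \left(\frac{16}{5} - \frac{34}{5} - \frac{36 \sqrt{2} \sqrt{17}}{5}\right) = - 1601 \left(\frac{16}{5} - \frac{34}{5} - \frac{36 \sqrt{34}}{5}\right) = - 1601 \left(- \frac{18}{5} - \frac{36 \sqrt{34}}{5}\right) = \frac{28818}{5} + \frac{57636 \sqrt{34}}{5}$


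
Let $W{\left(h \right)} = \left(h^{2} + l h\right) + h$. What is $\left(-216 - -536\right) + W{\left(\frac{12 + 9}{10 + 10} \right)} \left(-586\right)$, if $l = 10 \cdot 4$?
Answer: $- \frac{5110673}{200} \approx -25553.0$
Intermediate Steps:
$l = 40$
$W{\left(h \right)} = h^{2} + 41 h$ ($W{\left(h \right)} = \left(h^{2} + 40 h\right) + h = h^{2} + 41 h$)
$\left(-216 - -536\right) + W{\left(\frac{12 + 9}{10 + 10} \right)} \left(-586\right) = \left(-216 - -536\right) + \frac{12 + 9}{10 + 10} \left(41 + \frac{12 + 9}{10 + 10}\right) \left(-586\right) = \left(-216 + 536\right) + \frac{21}{20} \left(41 + \frac{21}{20}\right) \left(-586\right) = 320 + 21 \cdot \frac{1}{20} \left(41 + 21 \cdot \frac{1}{20}\right) \left(-586\right) = 320 + \frac{21 \left(41 + \frac{21}{20}\right)}{20} \left(-586\right) = 320 + \frac{21}{20} \cdot \frac{841}{20} \left(-586\right) = 320 + \frac{17661}{400} \left(-586\right) = 320 - \frac{5174673}{200} = - \frac{5110673}{200}$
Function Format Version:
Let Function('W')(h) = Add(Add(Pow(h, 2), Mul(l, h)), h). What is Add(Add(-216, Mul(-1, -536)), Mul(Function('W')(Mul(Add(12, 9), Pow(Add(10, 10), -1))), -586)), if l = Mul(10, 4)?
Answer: Rational(-5110673, 200) ≈ -25553.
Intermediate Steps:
l = 40
Function('W')(h) = Add(Pow(h, 2), Mul(41, h)) (Function('W')(h) = Add(Add(Pow(h, 2), Mul(40, h)), h) = Add(Pow(h, 2), Mul(41, h)))
Add(Add(-216, Mul(-1, -536)), Mul(Function('W')(Mul(Add(12, 9), Pow(Add(10, 10), -1))), -586)) = Add(Add(-216, Mul(-1, -536)), Mul(Mul(Mul(Add(12, 9), Pow(Add(10, 10), -1)), Add(41, Mul(Add(12, 9), Pow(Add(10, 10), -1)))), -586)) = Add(Add(-216, 536), Mul(Mul(Mul(21, Pow(20, -1)), Add(41, Mul(21, Pow(20, -1)))), -586)) = Add(320, Mul(Mul(Mul(21, Rational(1, 20)), Add(41, Mul(21, Rational(1, 20)))), -586)) = Add(320, Mul(Mul(Rational(21, 20), Add(41, Rational(21, 20))), -586)) = Add(320, Mul(Mul(Rational(21, 20), Rational(841, 20)), -586)) = Add(320, Mul(Rational(17661, 400), -586)) = Add(320, Rational(-5174673, 200)) = Rational(-5110673, 200)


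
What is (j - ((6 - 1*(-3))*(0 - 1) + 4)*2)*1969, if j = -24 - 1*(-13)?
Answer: -1969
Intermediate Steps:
j = -11 (j = -24 + 13 = -11)
(j - ((6 - 1*(-3))*(0 - 1) + 4)*2)*1969 = (-11 - ((6 - 1*(-3))*(0 - 1) + 4)*2)*1969 = (-11 - ((6 + 3)*(-1) + 4)*2)*1969 = (-11 - (9*(-1) + 4)*2)*1969 = (-11 - (-9 + 4)*2)*1969 = (-11 - (-5)*2)*1969 = (-11 - 1*(-10))*1969 = (-11 + 10)*1969 = -1*1969 = -1969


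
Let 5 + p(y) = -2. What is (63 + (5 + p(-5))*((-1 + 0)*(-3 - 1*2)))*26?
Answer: 1378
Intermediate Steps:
p(y) = -7 (p(y) = -5 - 2 = -7)
(63 + (5 + p(-5))*((-1 + 0)*(-3 - 1*2)))*26 = (63 + (5 - 7)*((-1 + 0)*(-3 - 1*2)))*26 = (63 - (-2)*(-3 - 2))*26 = (63 - (-2)*(-5))*26 = (63 - 2*5)*26 = (63 - 10)*26 = 53*26 = 1378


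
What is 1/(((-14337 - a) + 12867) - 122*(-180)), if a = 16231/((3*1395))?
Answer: 4185/85734419 ≈ 4.8814e-5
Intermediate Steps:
a = 16231/4185 ≈ 3.8784
1/(((-14337 - a) + 12867) - 122*(-180)) = 1/(((-14337 - 1*16231/4185) + 12867) - 122*(-180)) = 1/(((-14337 - 16231/4185) + 12867) + 21960) = 1/((-60016576/4185 + 12867) + 21960) = 1/(-6168181/4185 + 21960) = 1/(85734419/4185) = 4185/85734419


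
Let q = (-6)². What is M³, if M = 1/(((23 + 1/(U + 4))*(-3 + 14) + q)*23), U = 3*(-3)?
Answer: 125/35878226070168 ≈ 3.4840e-12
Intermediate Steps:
U = -9
q = 36
M = 5/32982 (M = 1/(((23 + 1/(-9 + 4))*(-3 + 14) + 36)*23) = (1/23)/((23 + 1/(-5))*11 + 36) = (1/23)/((23 - ⅕)*11 + 36) = (1/23)/((114/5)*11 + 36) = (1/23)/(1254/5 + 36) = (1/23)/(1434/5) = (5/1434)*(1/23) = 5/32982 ≈ 0.00015160)
M³ = (5/32982)³ = 125/35878226070168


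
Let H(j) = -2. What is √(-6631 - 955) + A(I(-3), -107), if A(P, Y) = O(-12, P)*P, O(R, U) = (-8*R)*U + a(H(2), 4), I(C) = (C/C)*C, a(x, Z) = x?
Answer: 870 + I*√7586 ≈ 870.0 + 87.098*I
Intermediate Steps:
I(C) = C (I(C) = 1*C = C)
O(R, U) = -2 - 8*R*U (O(R, U) = (-8*R)*U - 2 = -8*R*U - 2 = -2 - 8*R*U)
A(P, Y) = P*(-2 + 96*P) (A(P, Y) = (-2 - 8*(-12)*P)*P = (-2 + 96*P)*P = P*(-2 + 96*P))
√(-6631 - 955) + A(I(-3), -107) = √(-6631 - 955) + 2*(-3)*(-1 + 48*(-3)) = √(-7586) + 2*(-3)*(-1 - 144) = I*√7586 + 2*(-3)*(-145) = I*√7586 + 870 = 870 + I*√7586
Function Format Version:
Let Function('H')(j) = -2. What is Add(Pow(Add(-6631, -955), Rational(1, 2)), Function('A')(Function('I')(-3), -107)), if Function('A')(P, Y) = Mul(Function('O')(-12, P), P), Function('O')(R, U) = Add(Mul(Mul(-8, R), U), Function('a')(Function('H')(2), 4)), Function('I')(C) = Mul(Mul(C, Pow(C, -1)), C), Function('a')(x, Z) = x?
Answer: Add(870, Mul(I, Pow(7586, Rational(1, 2)))) ≈ Add(870.00, Mul(87.098, I))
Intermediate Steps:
Function('I')(C) = C (Function('I')(C) = Mul(1, C) = C)
Function('O')(R, U) = Add(-2, Mul(-8, R, U)) (Function('O')(R, U) = Add(Mul(Mul(-8, R), U), -2) = Add(Mul(-8, R, U), -2) = Add(-2, Mul(-8, R, U)))
Function('A')(P, Y) = Mul(P, Add(-2, Mul(96, P))) (Function('A')(P, Y) = Mul(Add(-2, Mul(-8, -12, P)), P) = Mul(Add(-2, Mul(96, P)), P) = Mul(P, Add(-2, Mul(96, P))))
Add(Pow(Add(-6631, -955), Rational(1, 2)), Function('A')(Function('I')(-3), -107)) = Add(Pow(Add(-6631, -955), Rational(1, 2)), Mul(2, -3, Add(-1, Mul(48, -3)))) = Add(Pow(-7586, Rational(1, 2)), Mul(2, -3, Add(-1, -144))) = Add(Mul(I, Pow(7586, Rational(1, 2))), Mul(2, -3, -145)) = Add(Mul(I, Pow(7586, Rational(1, 2))), 870) = Add(870, Mul(I, Pow(7586, Rational(1, 2))))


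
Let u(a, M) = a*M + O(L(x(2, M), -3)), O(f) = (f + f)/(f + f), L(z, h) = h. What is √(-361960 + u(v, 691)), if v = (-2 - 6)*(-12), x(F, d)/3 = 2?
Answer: 3*I*√32847 ≈ 543.71*I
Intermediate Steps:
x(F, d) = 6 (x(F, d) = 3*2 = 6)
O(f) = 1 (O(f) = (2*f)/((2*f)) = (2*f)*(1/(2*f)) = 1)
v = 96 (v = -8*(-12) = 96)
u(a, M) = 1 + M*a (u(a, M) = a*M + 1 = M*a + 1 = 1 + M*a)
√(-361960 + u(v, 691)) = √(-361960 + (1 + 691*96)) = √(-361960 + (1 + 66336)) = √(-361960 + 66337) = √(-295623) = 3*I*√32847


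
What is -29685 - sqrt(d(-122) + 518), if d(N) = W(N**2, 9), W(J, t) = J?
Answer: -29685 - sqrt(15402) ≈ -29809.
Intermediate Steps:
d(N) = N**2
-29685 - sqrt(d(-122) + 518) = -29685 - sqrt((-122)**2 + 518) = -29685 - sqrt(14884 + 518) = -29685 - sqrt(15402)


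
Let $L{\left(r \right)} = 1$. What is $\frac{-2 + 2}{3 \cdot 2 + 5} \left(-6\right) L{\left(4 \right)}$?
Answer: $0$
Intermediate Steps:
$\frac{-2 + 2}{3 \cdot 2 + 5} \left(-6\right) L{\left(4 \right)} = \frac{-2 + 2}{3 \cdot 2 + 5} \left(-6\right) 1 = \frac{0}{6 + 5} \left(-6\right) 1 = \frac{0}{11} \left(-6\right) 1 = 0 \cdot \frac{1}{11} \left(-6\right) 1 = 0 \left(-6\right) 1 = 0 \cdot 1 = 0$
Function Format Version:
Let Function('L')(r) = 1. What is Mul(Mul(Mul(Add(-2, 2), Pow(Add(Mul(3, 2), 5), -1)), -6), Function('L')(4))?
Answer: 0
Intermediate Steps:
Mul(Mul(Mul(Add(-2, 2), Pow(Add(Mul(3, 2), 5), -1)), -6), Function('L')(4)) = Mul(Mul(Mul(Add(-2, 2), Pow(Add(Mul(3, 2), 5), -1)), -6), 1) = Mul(Mul(Mul(0, Pow(Add(6, 5), -1)), -6), 1) = Mul(Mul(Mul(0, Pow(11, -1)), -6), 1) = Mul(Mul(Mul(0, Rational(1, 11)), -6), 1) = Mul(Mul(0, -6), 1) = Mul(0, 1) = 0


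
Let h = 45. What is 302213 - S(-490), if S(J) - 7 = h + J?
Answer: 302651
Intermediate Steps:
S(J) = 52 + J (S(J) = 7 + (45 + J) = 52 + J)
302213 - S(-490) = 302213 - (52 - 490) = 302213 - 1*(-438) = 302213 + 438 = 302651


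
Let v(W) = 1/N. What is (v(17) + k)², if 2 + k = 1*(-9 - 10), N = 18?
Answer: 142129/324 ≈ 438.67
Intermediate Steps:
v(W) = 1/18
k = -21 (k = -2 + 1*(-9 - 10) = -2 + 1*(-19) = -2 - 19 = -21)
(v(17) + k)² = (1/18 - 21)² = (-377/18)² = 142129/324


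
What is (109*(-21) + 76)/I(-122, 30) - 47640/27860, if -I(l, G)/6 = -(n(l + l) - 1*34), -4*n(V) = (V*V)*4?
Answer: -121184533/71126580 ≈ -1.7038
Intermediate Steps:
n(V) = -V**2 (n(V) = -V*V*4/4 = -V**2*4/4 = -V**2)
I(l, G) = -204 - 24*l**2 (I(l, G) = -(-6)*(-(l + l)**2 - 1*34) = -(-6)*(-(2*l)**2 - 34) = -(-6)*(-4*l**2 - 34) = -(-6)*(-34 - 4*l**2) = -6*(34 + 4*l**2) = -204 - 24*l**2)
(109*(-21) + 76)/I(-122, 30) - 47640/27860 = (109*(-21) + 76)/(-204 - 24*(-122)**2) - 47640/27860 = (-2289 + 76)/(-204 - 24*14884) - 47640*1/27860 = -2213/(-204 - 357216) - 2382/1393 = -2213/(-357420) - 2382/1393 = -2213*(-1/357420) - 2382/1393 = 2213/357420 - 2382/1393 = -121184533/71126580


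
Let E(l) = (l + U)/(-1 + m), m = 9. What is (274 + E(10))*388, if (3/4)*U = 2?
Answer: 320779/3 ≈ 1.0693e+5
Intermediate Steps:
U = 8/3 (U = (4/3)*2 = 8/3 ≈ 2.6667)
E(l) = 1/3 + l/8 (E(l) = (l + 8/3)/(-1 + 9) = (8/3 + l)/8 = (8/3 + l)*(1/8) = 1/3 + l/8)
(274 + E(10))*388 = (274 + (1/3 + (1/8)*10))*388 = (274 + (1/3 + 5/4))*388 = (274 + 19/12)*388 = (3307/12)*388 = 320779/3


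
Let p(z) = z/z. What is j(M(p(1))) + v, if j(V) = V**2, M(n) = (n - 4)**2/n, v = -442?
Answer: -361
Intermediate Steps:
p(z) = 1
M(n) = (-4 + n)**2/n
j(M(p(1))) + v = ((-4 + 1)**2/1)**2 - 442 = (1*(-3)**2)**2 - 442 = (1*9)**2 - 442 = 9**2 - 442 = 81 - 442 = -361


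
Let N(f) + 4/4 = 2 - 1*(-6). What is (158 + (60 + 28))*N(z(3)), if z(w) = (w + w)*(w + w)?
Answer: 1722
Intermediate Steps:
z(w) = 4*w**2 (z(w) = (2*w)*(2*w) = 4*w**2)
N(f) = 7 (N(f) = -1 + (2 - 1*(-6)) = -1 + (2 + 6) = -1 + 8 = 7)
(158 + (60 + 28))*N(z(3)) = (158 + (60 + 28))*7 = (158 + 88)*7 = 246*7 = 1722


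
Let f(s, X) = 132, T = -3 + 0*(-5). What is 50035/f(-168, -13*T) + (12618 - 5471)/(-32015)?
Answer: 1600927121/4225980 ≈ 378.83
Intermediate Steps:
T = -3 (T = -3 + 0 = -3)
50035/f(-168, -13*T) + (12618 - 5471)/(-32015) = 50035/132 + (12618 - 5471)/(-32015) = 50035*(1/132) + 7147*(-1/32015) = 50035/132 - 7147/32015 = 1600927121/4225980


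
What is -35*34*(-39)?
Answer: 46410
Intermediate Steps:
-35*34*(-39) = -1190*(-39) = 46410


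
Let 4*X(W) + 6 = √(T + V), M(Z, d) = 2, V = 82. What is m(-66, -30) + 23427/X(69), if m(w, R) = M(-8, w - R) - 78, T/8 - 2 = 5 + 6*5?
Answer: 1568 + 822*√42 ≈ 6895.2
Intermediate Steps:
T = 296 (T = 16 + 8*(5 + 6*5) = 16 + 8*(5 + 30) = 16 + 8*35 = 16 + 280 = 296)
X(W) = -3/2 + 3*√42/4 (X(W) = -3/2 + √(296 + 82)/4 = -3/2 + √378/4 = -3/2 + (3*√42)/4 = -3/2 + 3*√42/4)
m(w, R) = -76 (m(w, R) = 2 - 78 = -76)
m(-66, -30) + 23427/X(69) = -76 + 23427/(-3/2 + 3*√42/4)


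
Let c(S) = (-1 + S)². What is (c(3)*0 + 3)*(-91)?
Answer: -273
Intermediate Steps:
(c(3)*0 + 3)*(-91) = ((-1 + 3)²*0 + 3)*(-91) = (2²*0 + 3)*(-91) = (4*0 + 3)*(-91) = (0 + 3)*(-91) = 3*(-91) = -273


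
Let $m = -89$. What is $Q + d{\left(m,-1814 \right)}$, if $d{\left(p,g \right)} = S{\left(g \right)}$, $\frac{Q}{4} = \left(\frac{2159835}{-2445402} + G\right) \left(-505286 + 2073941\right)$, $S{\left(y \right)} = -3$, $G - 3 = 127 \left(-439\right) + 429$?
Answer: $- \frac{141476203720472991}{407567} \approx -3.4712 \cdot 10^{11}$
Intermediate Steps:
$G = -55321$ ($G = 3 + \left(127 \left(-439\right) + 429\right) = 3 + \left(-55753 + 429\right) = 3 - 55324 = -55321$)
$Q = - \frac{141476203719250290}{407567}$ ($Q = 4 \left(\frac{2159835}{-2445402} - 55321\right) \left(-505286 + 2073941\right) = 4 \left(2159835 \left(- \frac{1}{2445402}\right) - 55321\right) 1568655 = 4 \left(- \frac{719945}{815134} - 55321\right) 1568655 = 4 \left(\left(- \frac{45094747959}{815134}\right) 1568655\right) = 4 \left(- \frac{70738101859625145}{815134}\right) = - \frac{141476203719250290}{407567} \approx -3.4712 \cdot 10^{11}$)
$d{\left(p,g \right)} = -3$
$Q + d{\left(m,-1814 \right)} = - \frac{141476203719250290}{407567} - 3 = - \frac{141476203720472991}{407567}$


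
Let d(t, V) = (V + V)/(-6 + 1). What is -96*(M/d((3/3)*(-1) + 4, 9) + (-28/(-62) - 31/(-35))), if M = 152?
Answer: 12775712/3255 ≈ 3924.9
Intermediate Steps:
d(t, V) = -2*V/5 (d(t, V) = (2*V)/(-5) = (2*V)*(-⅕) = -2*V/5)
-96*(M/d((3/3)*(-1) + 4, 9) + (-28/(-62) - 31/(-35))) = -96*(152/((-⅖*9)) + (-28/(-62) - 31/(-35))) = -96*(152/(-18/5) + (-28*(-1/62) - 31*(-1/35))) = -96*(152*(-5/18) + (14/31 + 31/35)) = -96*(-380/9 + 1451/1085) = -96*(-399241/9765) = 12775712/3255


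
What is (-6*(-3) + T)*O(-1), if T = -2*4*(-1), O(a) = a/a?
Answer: 26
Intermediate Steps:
O(a) = 1
T = 8 (T = -8*(-1) = 8)
(-6*(-3) + T)*O(-1) = (-6*(-3) + 8)*1 = (18 + 8)*1 = 26*1 = 26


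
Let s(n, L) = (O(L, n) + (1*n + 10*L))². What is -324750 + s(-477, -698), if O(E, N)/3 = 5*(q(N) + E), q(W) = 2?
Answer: 319977859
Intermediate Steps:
O(E, N) = 30 + 15*E (O(E, N) = 3*(5*(2 + E)) = 3*(10 + 5*E) = 30 + 15*E)
s(n, L) = (30 + n + 25*L)² (s(n, L) = ((30 + 15*L) + (1*n + 10*L))² = ((30 + 15*L) + (n + 10*L))² = (30 + n + 25*L)²)
-324750 + s(-477, -698) = -324750 + (30 - 477 + 25*(-698))² = -324750 + (30 - 477 - 17450)² = -324750 + (-17897)² = -324750 + 320302609 = 319977859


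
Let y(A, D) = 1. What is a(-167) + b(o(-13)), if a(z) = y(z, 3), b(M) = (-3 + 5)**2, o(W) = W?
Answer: 5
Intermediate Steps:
b(M) = 4 (b(M) = 2**2 = 4)
a(z) = 1
a(-167) + b(o(-13)) = 1 + 4 = 5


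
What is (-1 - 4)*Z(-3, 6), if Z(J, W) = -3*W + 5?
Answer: 65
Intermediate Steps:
Z(J, W) = 5 - 3*W
(-1 - 4)*Z(-3, 6) = (-1 - 4)*(5 - 3*6) = -5*(5 - 18) = -5*(-13) = 65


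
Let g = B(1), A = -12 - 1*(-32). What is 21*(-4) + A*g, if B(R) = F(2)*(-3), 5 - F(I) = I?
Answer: -264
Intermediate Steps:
F(I) = 5 - I
A = 20 (A = -12 + 32 = 20)
B(R) = -9 (B(R) = (5 - 1*2)*(-3) = (5 - 2)*(-3) = 3*(-3) = -9)
g = -9
21*(-4) + A*g = 21*(-4) + 20*(-9) = -84 - 180 = -264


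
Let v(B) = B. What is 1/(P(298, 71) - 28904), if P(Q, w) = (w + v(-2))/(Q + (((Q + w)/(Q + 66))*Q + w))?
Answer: -40713/1176764366 ≈ -3.4597e-5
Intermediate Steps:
P(Q, w) = (-2 + w)/(Q + w + Q*(Q + w)/(66 + Q)) (P(Q, w) = (w - 2)/(Q + (((Q + w)/(Q + 66))*Q + w)) = (-2 + w)/(Q + (((Q + w)/(66 + Q))*Q + w)) = (-2 + w)/(Q + (Q*(Q + w)/(66 + Q) + w)) = (-2 + w)/(Q + (w + Q*(Q + w)/(66 + Q))) = (-2 + w)/(Q + w + Q*(Q + w)/(66 + Q)))
1/(P(298, 71) - 28904) = 1/((-66 - 1*298 + 33*71 + (1/2)*298*71)/(298**2 + 33*298 + 33*71 + 298*71) - 28904) = 1/((-66 - 298 + 2343 + 10579)/(88804 + 9834 + 2343 + 21158) - 28904) = 1/(12558/122139 - 28904) = 1/((1/122139)*12558 - 28904) = 1/(4186/40713 - 28904) = 1/(-1176764366/40713) = -40713/1176764366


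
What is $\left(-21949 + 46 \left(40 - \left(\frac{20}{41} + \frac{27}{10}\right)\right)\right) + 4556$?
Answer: $- \frac{3218426}{205} \approx -15700.0$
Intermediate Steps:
$\left(-21949 + 46 \left(40 - \left(\frac{20}{41} + \frac{27}{10}\right)\right)\right) + 4556 = \left(-21949 + 46 \left(40 - \frac{1307}{410}\right)\right) + 4556 = \left(-21949 + 46 \cdot \frac{15093}{410}\right) + 4556 = \left(-21949 + \frac{347139}{205}\right) + 4556 = - \frac{4152406}{205} + 4556 = - \frac{3218426}{205}$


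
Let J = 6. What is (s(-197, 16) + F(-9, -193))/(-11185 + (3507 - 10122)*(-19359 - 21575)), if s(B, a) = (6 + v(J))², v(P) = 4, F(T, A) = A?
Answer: -93/270767225 ≈ -3.4347e-7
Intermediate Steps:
s(B, a) = 100 (s(B, a) = (6 + 4)² = 10² = 100)
(s(-197, 16) + F(-9, -193))/(-11185 + (3507 - 10122)*(-19359 - 21575)) = (100 - 193)/(-11185 + (3507 - 10122)*(-19359 - 21575)) = -93/(-11185 - 6615*(-40934)) = -93/(-11185 + 270778410) = -93/270767225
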